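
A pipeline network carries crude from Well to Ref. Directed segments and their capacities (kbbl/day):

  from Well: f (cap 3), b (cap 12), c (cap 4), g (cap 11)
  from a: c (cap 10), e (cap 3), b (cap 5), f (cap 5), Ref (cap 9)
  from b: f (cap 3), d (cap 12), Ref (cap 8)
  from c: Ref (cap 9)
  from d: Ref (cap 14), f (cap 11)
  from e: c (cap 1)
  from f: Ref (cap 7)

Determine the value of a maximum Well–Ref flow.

Augment Well→b→Ref: bottleneck 8, flow now 8.
Augment Well→c→Ref: bottleneck 4, flow now 12.
Augment Well→f→Ref: bottleneck 3, flow now 15.
Augment Well→b→d→Ref: bottleneck 4, flow now 19.
No augmenting path remains; maximum flow = 19.
In the residual graph, reachable from Well: {Well, g}.
Min-cut edges: Well→b (12), Well→c (4), Well→f (3); capacity 12 + 4 + 3 = 19.
This cut is saturated, so no flow can exceed 19.

19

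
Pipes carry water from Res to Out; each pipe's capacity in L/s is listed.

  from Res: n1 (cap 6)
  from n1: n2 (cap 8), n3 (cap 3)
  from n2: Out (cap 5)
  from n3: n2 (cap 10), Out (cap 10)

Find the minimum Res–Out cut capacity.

Augment Res→n1→n2→Out: bottleneck 5, flow now 5.
Augment Res→n1→n3→Out: bottleneck 1, flow now 6.
No augmenting path remains; maximum flow = 6.
By max-flow min-cut, the minimum cut capacity equals the max flow.
In the residual graph, reachable from Res: {Res}.
Min-cut edges: Res→n1 (6); capacity 6 = 6.

6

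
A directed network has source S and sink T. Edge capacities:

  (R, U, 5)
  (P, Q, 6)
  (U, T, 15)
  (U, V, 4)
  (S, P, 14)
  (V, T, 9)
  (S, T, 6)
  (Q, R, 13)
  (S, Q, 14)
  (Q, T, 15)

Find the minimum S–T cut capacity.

Augment S→T: bottleneck 6, flow now 6.
Augment S→Q→T: bottleneck 14, flow now 20.
Augment S→P→Q→T: bottleneck 1, flow now 21.
Augment S→P→Q→R→U→T: bottleneck 5, flow now 26.
No augmenting path remains; maximum flow = 26.
By max-flow min-cut, the minimum cut capacity equals the max flow.
In the residual graph, reachable from S: {S, P}.
Min-cut edges: S→Q (14), S→T (6), P→Q (6); capacity 14 + 6 + 6 = 26.

26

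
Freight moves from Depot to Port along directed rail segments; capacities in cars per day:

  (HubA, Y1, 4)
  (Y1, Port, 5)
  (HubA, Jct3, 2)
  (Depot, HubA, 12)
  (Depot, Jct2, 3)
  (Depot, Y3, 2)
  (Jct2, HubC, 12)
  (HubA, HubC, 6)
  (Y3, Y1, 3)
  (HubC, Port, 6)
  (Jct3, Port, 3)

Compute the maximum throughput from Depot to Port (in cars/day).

Augment Depot→HubA→Jct3→Port: bottleneck 2, flow now 2.
Augment Depot→HubA→Y1→Port: bottleneck 4, flow now 6.
Augment Depot→HubA→HubC→Port: bottleneck 6, flow now 12.
Augment Depot→Y3→Y1→Port: bottleneck 1, flow now 13.
No augmenting path remains; maximum flow = 13.
In the residual graph, reachable from Depot: {Depot, HubA, Y3, Jct2, Y1, HubC}.
Min-cut edges: HubA→Jct3 (2), Y1→Port (5), HubC→Port (6); capacity 2 + 5 + 6 = 13.
This cut is saturated, so no flow can exceed 13.

13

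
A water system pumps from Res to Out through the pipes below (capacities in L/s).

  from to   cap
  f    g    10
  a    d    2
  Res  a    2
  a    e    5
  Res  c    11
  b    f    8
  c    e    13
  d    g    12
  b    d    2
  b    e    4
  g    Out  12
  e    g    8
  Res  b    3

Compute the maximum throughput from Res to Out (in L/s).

12

Augment Res→a→d→g→Out: bottleneck 2, flow now 2.
Augment Res→b→d→g→Out: bottleneck 2, flow now 4.
Augment Res→b→e→g→Out: bottleneck 1, flow now 5.
Augment Res→c→e→g→Out: bottleneck 7, flow now 12.
No augmenting path remains; maximum flow = 12.
In the residual graph, reachable from Res: {Res, a, b, c, d, e, f, g}.
Min-cut edges: g→Out (12); capacity 12 = 12.
This cut is saturated, so no flow can exceed 12.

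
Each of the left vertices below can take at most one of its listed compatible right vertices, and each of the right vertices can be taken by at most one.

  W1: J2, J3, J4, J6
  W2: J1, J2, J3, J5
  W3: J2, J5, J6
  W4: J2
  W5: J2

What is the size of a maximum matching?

Unit-capacity flow: source→left, listed edges, right→sink; max matching = max flow.
Augmenting path W1→J2 (+1); matched 1.
Augmenting path W2→J1 (+1); matched 2.
Augmenting path W3→J5 (+1); matched 3.
Augmenting path W4→J2→W1→J3 (+1); matched 4.
No augmenting path remains; maximum matching = 4.
König certificate: {W1, W2, W3, J2} is a vertex cover of size 4 (every listed pair touches it), so no matching can be larger.

4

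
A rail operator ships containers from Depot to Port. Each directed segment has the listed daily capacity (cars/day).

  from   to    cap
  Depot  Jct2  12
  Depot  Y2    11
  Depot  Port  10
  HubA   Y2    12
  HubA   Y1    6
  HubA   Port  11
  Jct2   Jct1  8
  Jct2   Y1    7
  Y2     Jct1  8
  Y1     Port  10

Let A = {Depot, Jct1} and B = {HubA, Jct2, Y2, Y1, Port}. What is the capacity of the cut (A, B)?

Edges leaving {Depot, Jct1}: Depot→Jct2 (12), Depot→Y2 (11), Depot→Port (10).
Cut capacity = 12 + 11 + 10 = 33.

33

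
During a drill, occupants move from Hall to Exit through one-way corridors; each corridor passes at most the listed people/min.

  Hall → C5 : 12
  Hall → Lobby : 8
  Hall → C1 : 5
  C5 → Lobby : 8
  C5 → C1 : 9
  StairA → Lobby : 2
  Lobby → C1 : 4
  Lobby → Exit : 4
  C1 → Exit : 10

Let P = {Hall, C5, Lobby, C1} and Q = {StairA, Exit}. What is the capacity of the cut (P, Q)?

Edges leaving {Hall, C5, Lobby, C1}: Lobby→Exit (4), C1→Exit (10).
Cut capacity = 4 + 10 = 14.

14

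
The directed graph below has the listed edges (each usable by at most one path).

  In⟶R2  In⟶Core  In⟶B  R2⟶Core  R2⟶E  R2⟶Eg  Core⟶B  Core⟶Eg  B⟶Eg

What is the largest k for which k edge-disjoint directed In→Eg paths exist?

3

Assign every edge capacity 1; by Menger, the answer equals the max flow.
Path In→R2→Eg (+1); total 1.
Path In→Core→Eg (+1); total 2.
Path In→B→Eg (+1); total 3.
No residual In→Eg path; max flow = 3.
Certifying cut of size 3: {In→B, In→Core, In→R2}.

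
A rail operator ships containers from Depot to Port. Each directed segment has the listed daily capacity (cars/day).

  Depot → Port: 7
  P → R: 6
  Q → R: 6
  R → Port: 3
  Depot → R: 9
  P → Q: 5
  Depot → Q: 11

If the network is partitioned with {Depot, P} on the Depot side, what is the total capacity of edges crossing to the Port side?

Edges leaving {Depot, P}: Depot→Q (11), Depot→R (9), Depot→Port (7), P→Q (5), P→R (6).
Cut capacity = 11 + 9 + 7 + 5 + 6 = 38.

38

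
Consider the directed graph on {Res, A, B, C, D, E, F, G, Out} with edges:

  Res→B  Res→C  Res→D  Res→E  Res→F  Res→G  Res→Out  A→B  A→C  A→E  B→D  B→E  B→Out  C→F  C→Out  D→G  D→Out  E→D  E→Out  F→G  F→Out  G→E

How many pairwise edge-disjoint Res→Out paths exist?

6

Assign every edge capacity 1; by Menger, the answer equals the max flow.
Path Res→Out (+1); total 1.
Path Res→B→Out (+1); total 2.
Path Res→C→Out (+1); total 3.
Path Res→D→Out (+1); total 4.
Path Res→E→Out (+1); total 5.
Path Res→F→Out (+1); total 6.
No residual Res→Out path; max flow = 6.
Certifying cut of size 6: {D→Out, E→Out, Res→B, Res→C, Res→F, Res→Out}.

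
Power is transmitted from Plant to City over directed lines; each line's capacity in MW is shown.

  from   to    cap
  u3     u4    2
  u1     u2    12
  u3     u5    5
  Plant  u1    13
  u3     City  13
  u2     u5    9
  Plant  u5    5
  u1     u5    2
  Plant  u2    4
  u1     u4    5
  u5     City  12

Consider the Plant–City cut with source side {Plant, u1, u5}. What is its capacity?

33

Edges leaving {Plant, u1, u5}: Plant→u2 (4), u1→u2 (12), u1→u4 (5), u5→City (12).
Cut capacity = 4 + 12 + 5 + 12 = 33.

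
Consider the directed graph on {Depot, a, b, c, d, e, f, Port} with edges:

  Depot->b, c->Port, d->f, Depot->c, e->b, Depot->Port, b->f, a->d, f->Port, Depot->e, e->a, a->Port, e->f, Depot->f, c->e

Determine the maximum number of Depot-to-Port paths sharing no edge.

Assign every edge capacity 1; by Menger, the answer equals the max flow.
Path Depot→Port (+1); total 1.
Path Depot→c→Port (+1); total 2.
Path Depot→f→Port (+1); total 3.
Path Depot→e→a→Port (+1); total 4.
No residual Depot→Port path; max flow = 4.
Certifying cut of size 4: {Depot→Port, Depot→c, Depot→e, f→Port}.

4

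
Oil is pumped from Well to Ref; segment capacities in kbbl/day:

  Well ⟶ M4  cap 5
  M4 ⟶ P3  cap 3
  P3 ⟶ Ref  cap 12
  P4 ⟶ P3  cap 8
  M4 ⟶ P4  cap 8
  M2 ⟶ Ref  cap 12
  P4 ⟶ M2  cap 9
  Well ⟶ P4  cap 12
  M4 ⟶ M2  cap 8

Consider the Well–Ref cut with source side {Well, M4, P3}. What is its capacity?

40

Edges leaving {Well, M4, P3}: Well→P4 (12), M4→P4 (8), M4→M2 (8), P3→Ref (12).
Cut capacity = 12 + 8 + 8 + 12 = 40.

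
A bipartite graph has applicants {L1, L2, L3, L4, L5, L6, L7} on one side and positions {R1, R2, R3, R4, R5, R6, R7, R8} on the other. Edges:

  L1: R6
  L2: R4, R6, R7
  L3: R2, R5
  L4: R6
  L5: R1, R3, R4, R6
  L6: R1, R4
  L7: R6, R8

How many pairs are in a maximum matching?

6

Unit-capacity flow: source→left, listed edges, right→sink; max matching = max flow.
Augmenting path L1→R6 (+1); matched 1.
Augmenting path L2→R4 (+1); matched 2.
Augmenting path L3→R2 (+1); matched 3.
Augmenting path L5→R1 (+1); matched 4.
Augmenting path L7→R8 (+1); matched 5.
Augmenting path L6→R1→L5→R3 (+1); matched 6.
No augmenting path remains; maximum matching = 6.
König certificate: {L2, L3, L5, L6, L7, R6} is a vertex cover of size 6 (every listed pair touches it), so no matching can be larger.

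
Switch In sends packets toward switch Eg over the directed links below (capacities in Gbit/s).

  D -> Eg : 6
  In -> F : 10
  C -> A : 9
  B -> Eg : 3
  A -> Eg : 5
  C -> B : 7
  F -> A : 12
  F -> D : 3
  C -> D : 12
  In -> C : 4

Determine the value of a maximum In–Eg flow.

12

Augment In→F→A→Eg: bottleneck 5, flow now 5.
Augment In→F→D→Eg: bottleneck 3, flow now 8.
Augment In→C→B→Eg: bottleneck 3, flow now 11.
Augment In→C→D→Eg: bottleneck 1, flow now 12.
No augmenting path remains; maximum flow = 12.
In the residual graph, reachable from In: {In, F, A}.
Min-cut edges: In→C (4), F→D (3), A→Eg (5); capacity 4 + 3 + 5 = 12.
This cut is saturated, so no flow can exceed 12.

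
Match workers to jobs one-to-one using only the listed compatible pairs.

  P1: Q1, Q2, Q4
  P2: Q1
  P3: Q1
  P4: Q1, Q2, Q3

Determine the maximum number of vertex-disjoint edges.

Unit-capacity flow: source→left, listed edges, right→sink; max matching = max flow.
Augmenting path P1→Q1 (+1); matched 1.
Augmenting path P4→Q2 (+1); matched 2.
Augmenting path P2→Q1→P1→Q4 (+1); matched 3.
No augmenting path remains; maximum matching = 3.
König certificate: {P1, P4, Q1} is a vertex cover of size 3 (every listed pair touches it), so no matching can be larger.

3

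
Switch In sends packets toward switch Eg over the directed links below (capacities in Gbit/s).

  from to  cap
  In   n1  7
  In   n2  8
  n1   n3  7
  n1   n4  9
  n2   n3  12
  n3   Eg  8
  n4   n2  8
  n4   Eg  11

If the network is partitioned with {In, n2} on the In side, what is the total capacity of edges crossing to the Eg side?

Edges leaving {In, n2}: In→n1 (7), n2→n3 (12).
Cut capacity = 7 + 12 = 19.

19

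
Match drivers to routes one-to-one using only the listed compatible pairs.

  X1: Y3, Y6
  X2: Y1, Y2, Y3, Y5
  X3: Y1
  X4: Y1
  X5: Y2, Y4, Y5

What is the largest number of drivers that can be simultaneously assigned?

Unit-capacity flow: source→left, listed edges, right→sink; max matching = max flow.
Augmenting path X1→Y3 (+1); matched 1.
Augmenting path X2→Y1 (+1); matched 2.
Augmenting path X5→Y2 (+1); matched 3.
Augmenting path X3→Y1→X2→Y5 (+1); matched 4.
No augmenting path remains; maximum matching = 4.
König certificate: {X1, X2, X5, Y1} is a vertex cover of size 4 (every listed pair touches it), so no matching can be larger.

4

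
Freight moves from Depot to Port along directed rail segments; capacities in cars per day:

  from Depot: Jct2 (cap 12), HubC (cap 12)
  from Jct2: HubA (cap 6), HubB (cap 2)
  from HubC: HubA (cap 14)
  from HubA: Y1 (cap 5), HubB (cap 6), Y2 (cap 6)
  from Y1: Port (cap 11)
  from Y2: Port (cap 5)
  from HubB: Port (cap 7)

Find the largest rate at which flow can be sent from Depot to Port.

Augment Depot→Jct2→HubB→Port: bottleneck 2, flow now 2.
Augment Depot→Jct2→HubA→Y1→Port: bottleneck 5, flow now 7.
Augment Depot→Jct2→HubA→Y2→Port: bottleneck 1, flow now 8.
Augment Depot→HubC→HubA→Y2→Port: bottleneck 4, flow now 12.
Augment Depot→HubC→HubA→HubB→Port: bottleneck 5, flow now 17.
No augmenting path remains; maximum flow = 17.
In the residual graph, reachable from Depot: {Depot, Jct2, HubC, HubA, Y2, HubB}.
Min-cut edges: HubA→Y1 (5), Y2→Port (5), HubB→Port (7); capacity 5 + 5 + 7 = 17.
This cut is saturated, so no flow can exceed 17.

17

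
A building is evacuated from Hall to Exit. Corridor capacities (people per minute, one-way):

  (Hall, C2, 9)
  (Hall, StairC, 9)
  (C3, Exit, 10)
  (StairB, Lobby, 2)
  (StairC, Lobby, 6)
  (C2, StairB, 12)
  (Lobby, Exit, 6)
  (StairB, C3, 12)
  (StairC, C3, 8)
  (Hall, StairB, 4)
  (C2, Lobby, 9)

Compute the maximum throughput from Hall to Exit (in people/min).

Augment Hall→StairC→C3→Exit: bottleneck 8, flow now 8.
Augment Hall→StairC→Lobby→Exit: bottleneck 1, flow now 9.
Augment Hall→C2→Lobby→Exit: bottleneck 5, flow now 14.
Augment Hall→StairB→C3→Exit: bottleneck 2, flow now 16.
No augmenting path remains; maximum flow = 16.
In the residual graph, reachable from Hall: {Hall, StairC, C2, StairB, C3, Lobby}.
Min-cut edges: C3→Exit (10), Lobby→Exit (6); capacity 10 + 6 = 16.
This cut is saturated, so no flow can exceed 16.

16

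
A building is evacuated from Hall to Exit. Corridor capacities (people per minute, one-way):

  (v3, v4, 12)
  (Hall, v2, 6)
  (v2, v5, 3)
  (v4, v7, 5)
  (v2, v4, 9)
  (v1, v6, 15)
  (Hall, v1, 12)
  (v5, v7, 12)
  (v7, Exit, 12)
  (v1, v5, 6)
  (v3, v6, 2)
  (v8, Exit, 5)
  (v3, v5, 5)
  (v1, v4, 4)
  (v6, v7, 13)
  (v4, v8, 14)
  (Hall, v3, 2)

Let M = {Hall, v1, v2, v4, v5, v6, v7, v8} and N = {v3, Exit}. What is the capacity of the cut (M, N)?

Edges leaving {Hall, v1, v2, v4, v5, v6, v7, v8}: Hall→v3 (2), v7→Exit (12), v8→Exit (5).
Cut capacity = 2 + 12 + 5 = 19.

19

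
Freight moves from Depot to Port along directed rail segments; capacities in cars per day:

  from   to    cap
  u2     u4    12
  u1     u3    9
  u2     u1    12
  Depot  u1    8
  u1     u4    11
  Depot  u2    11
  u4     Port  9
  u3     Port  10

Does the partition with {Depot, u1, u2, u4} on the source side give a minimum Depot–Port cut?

Given cut capacity: 9 + 9 = 18.
Augment Depot→u1→u3→Port: bottleneck 8, flow now 8.
Augment Depot→u2→u4→Port: bottleneck 9, flow now 17.
Augment Depot→u2→u1→u3→Port: bottleneck 1, flow now 18.
No augmenting path remains; maximum flow = 18.
Cut capacity 18 equals the max flow, so it is a minimum cut.

Yes — it is a minimum cut (capacity 18).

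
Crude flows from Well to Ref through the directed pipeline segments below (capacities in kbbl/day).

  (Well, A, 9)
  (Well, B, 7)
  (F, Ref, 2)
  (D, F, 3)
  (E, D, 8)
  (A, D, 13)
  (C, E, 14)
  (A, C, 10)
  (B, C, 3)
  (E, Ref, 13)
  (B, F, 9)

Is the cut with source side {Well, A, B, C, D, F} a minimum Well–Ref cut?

No — its capacity is 16, but the minimum cut has capacity 14.

Given cut capacity: 14 + 2 = 16.
Augment Well→B→F→Ref: bottleneck 2, flow now 2.
Augment Well→A→C→E→Ref: bottleneck 9, flow now 11.
Augment Well→B→C→E→Ref: bottleneck 3, flow now 14.
No augmenting path remains; maximum flow = 14.
In the residual graph, reachable from Well: {Well, B, F}.
Min-cut edges: Well→A (9), B→C (3), F→Ref (2); capacity 9 + 3 + 2 = 14.
Cut capacity 16 exceeds the max flow 14, so it is not minimum.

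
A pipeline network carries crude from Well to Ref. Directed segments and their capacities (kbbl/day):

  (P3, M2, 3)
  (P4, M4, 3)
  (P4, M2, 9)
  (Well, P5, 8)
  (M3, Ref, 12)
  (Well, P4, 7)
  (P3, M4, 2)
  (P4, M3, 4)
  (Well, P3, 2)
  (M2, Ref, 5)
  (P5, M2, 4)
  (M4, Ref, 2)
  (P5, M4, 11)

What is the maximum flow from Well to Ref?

Augment Well→P4→M4→Ref: bottleneck 2, flow now 2.
Augment Well→P4→M3→Ref: bottleneck 4, flow now 6.
Augment Well→P4→M2→Ref: bottleneck 1, flow now 7.
Augment Well→P5→M2→Ref: bottleneck 4, flow now 11.
No augmenting path remains; maximum flow = 11.
In the residual graph, reachable from Well: {Well, P4, P5, P3, M4, M2}.
Min-cut edges: P4→M3 (4), M4→Ref (2), M2→Ref (5); capacity 4 + 2 + 5 = 11.
This cut is saturated, so no flow can exceed 11.

11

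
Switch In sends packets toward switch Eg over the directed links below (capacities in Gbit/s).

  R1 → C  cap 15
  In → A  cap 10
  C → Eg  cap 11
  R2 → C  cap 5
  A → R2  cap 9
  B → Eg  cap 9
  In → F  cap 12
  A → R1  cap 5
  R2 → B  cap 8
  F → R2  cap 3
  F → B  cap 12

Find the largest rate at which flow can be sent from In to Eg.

Augment In→F→B→Eg: bottleneck 9, flow now 9.
Augment In→F→R2→C→Eg: bottleneck 3, flow now 12.
Augment In→A→R1→C→Eg: bottleneck 5, flow now 17.
Augment In→A→R2→C→Eg: bottleneck 2, flow now 19.
No augmenting path remains; maximum flow = 19.
In the residual graph, reachable from In: {In, F, A, R2, B}.
Min-cut edges: A→R1 (5), R2→C (5), B→Eg (9); capacity 5 + 5 + 9 = 19.
This cut is saturated, so no flow can exceed 19.

19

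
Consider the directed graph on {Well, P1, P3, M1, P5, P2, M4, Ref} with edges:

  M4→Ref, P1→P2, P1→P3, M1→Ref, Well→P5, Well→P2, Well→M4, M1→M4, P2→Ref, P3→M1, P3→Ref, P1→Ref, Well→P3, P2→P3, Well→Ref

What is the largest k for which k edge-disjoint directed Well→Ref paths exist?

Assign every edge capacity 1; by Menger, the answer equals the max flow.
Path Well→Ref (+1); total 1.
Path Well→P3→Ref (+1); total 2.
Path Well→P2→Ref (+1); total 3.
Path Well→M4→Ref (+1); total 4.
No residual Well→Ref path; max flow = 4.
Certifying cut of size 4: {Well→M4, Well→P2, Well→P3, Well→Ref}.

4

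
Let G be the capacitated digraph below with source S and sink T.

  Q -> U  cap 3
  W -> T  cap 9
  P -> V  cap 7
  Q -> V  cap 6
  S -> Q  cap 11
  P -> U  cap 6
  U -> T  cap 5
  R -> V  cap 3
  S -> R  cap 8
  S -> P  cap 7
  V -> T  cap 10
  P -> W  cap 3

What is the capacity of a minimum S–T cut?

18

Augment S→P→U→T: bottleneck 5, flow now 5.
Augment S→P→V→T: bottleneck 2, flow now 7.
Augment S→Q→V→T: bottleneck 6, flow now 13.
Augment S→R→V→T: bottleneck 2, flow now 15.
Augment S→Q→U→P→W→T: bottleneck 3, flow now 18. (uses reverse residual edge)
No augmenting path remains; maximum flow = 18.
By max-flow min-cut, the minimum cut capacity equals the max flow.
In the residual graph, reachable from S: {S, P, Q, R, U, V}.
Min-cut edges: P→W (3), U→T (5), V→T (10); capacity 3 + 5 + 10 = 18.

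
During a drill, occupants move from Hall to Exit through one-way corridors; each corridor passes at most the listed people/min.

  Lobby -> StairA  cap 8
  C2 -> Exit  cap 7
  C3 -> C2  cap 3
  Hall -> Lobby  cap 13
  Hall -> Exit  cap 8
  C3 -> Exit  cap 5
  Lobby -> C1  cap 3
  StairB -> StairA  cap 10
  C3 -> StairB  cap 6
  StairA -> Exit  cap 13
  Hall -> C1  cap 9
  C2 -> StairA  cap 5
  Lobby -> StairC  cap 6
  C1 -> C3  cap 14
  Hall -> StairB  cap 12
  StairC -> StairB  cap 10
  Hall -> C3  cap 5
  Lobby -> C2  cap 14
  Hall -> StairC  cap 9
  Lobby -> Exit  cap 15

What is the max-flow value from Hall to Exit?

Augment Hall→Exit: bottleneck 8, flow now 8.
Augment Hall→C3→Exit: bottleneck 5, flow now 13.
Augment Hall→Lobby→Exit: bottleneck 13, flow now 26.
Augment Hall→StairB→StairA→Exit: bottleneck 10, flow now 36.
Augment Hall→C1→C3→C2→Exit: bottleneck 3, flow now 39.
No augmenting path remains; maximum flow = 39.
In the residual graph, reachable from Hall: {Hall, C1, C3, StairC, StairB}.
Min-cut edges: Hall→Lobby (13), Hall→Exit (8), C3→C2 (3), C3→Exit (5), StairB→StairA (10); capacity 13 + 8 + 3 + 5 + 10 = 39.
This cut is saturated, so no flow can exceed 39.

39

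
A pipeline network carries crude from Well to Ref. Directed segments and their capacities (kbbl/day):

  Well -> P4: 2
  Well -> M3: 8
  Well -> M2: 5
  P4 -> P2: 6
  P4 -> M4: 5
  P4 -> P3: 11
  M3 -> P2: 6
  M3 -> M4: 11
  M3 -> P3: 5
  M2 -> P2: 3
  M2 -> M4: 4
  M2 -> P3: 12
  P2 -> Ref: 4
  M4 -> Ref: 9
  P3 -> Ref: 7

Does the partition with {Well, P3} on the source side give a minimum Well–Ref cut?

No — its capacity is 22, but the minimum cut has capacity 15.

Given cut capacity: 2 + 8 + 5 + 7 = 22.
Augment Well→P4→P2→Ref: bottleneck 2, flow now 2.
Augment Well→M3→P2→Ref: bottleneck 2, flow now 4.
Augment Well→M3→M4→Ref: bottleneck 6, flow now 10.
Augment Well→M2→M4→Ref: bottleneck 3, flow now 13.
Augment Well→M2→P3→Ref: bottleneck 2, flow now 15.
No augmenting path remains; maximum flow = 15.
In the residual graph, reachable from Well: {Well}.
Min-cut edges: Well→P4 (2), Well→M3 (8), Well→M2 (5); capacity 2 + 8 + 5 = 15.
Cut capacity 22 exceeds the max flow 15, so it is not minimum.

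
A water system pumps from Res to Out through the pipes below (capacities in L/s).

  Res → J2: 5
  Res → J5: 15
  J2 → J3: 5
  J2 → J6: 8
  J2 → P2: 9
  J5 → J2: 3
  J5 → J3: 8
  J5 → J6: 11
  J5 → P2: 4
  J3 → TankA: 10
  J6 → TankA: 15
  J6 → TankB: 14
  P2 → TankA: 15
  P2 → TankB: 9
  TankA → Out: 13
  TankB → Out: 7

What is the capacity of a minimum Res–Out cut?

20

Augment Res→J2→J3→TankA→Out: bottleneck 5, flow now 5.
Augment Res→J5→J3→TankA→Out: bottleneck 5, flow now 10.
Augment Res→J5→J6→TankA→Out: bottleneck 3, flow now 13.
Augment Res→J5→J6→TankB→Out: bottleneck 7, flow now 20.
No augmenting path remains; maximum flow = 20.
By max-flow min-cut, the minimum cut capacity equals the max flow.
In the residual graph, reachable from Res: {Res}.
Min-cut edges: Res→J2 (5), Res→J5 (15); capacity 5 + 15 = 20.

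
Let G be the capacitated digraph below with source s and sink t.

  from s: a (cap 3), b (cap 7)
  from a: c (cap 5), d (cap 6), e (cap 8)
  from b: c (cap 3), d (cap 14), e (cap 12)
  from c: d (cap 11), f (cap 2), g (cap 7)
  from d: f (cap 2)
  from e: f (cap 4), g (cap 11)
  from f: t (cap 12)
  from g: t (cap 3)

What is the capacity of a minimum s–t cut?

Augment s→a→c→f→t: bottleneck 2, flow now 2.
Augment s→a→c→g→t: bottleneck 1, flow now 3.
Augment s→b→c→g→t: bottleneck 2, flow now 5.
Augment s→b→d→f→t: bottleneck 2, flow now 7.
Augment s→b→e→f→t: bottleneck 3, flow now 10.
No augmenting path remains; maximum flow = 10.
By max-flow min-cut, the minimum cut capacity equals the max flow.
In the residual graph, reachable from s: {s}.
Min-cut edges: s→a (3), s→b (7); capacity 3 + 7 = 10.

10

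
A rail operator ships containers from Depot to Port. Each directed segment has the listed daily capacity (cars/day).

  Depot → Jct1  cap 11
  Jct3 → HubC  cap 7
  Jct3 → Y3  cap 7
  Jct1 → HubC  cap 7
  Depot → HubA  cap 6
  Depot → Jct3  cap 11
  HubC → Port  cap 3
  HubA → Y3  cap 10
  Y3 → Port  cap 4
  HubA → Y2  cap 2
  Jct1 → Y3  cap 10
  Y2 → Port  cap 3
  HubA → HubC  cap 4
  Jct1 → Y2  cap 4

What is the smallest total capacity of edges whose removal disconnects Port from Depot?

10

Augment Depot→Jct1→Y2→Port: bottleneck 3, flow now 3.
Augment Depot→Jct1→HubC→Port: bottleneck 3, flow now 6.
Augment Depot→Jct1→Y3→Port: bottleneck 4, flow now 10.
No augmenting path remains; maximum flow = 10.
By max-flow min-cut, the minimum cut capacity equals the max flow.
In the residual graph, reachable from Depot: {Depot, Jct1, Jct3, HubA, Y2, HubC, Y3}.
Min-cut edges: Y2→Port (3), HubC→Port (3), Y3→Port (4); capacity 3 + 3 + 4 = 10.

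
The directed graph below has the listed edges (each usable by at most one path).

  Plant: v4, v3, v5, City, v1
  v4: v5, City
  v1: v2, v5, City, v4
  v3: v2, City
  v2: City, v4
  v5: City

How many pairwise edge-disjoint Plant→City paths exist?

Assign every edge capacity 1; by Menger, the answer equals the max flow.
Path Plant→City (+1); total 1.
Path Plant→v1→City (+1); total 2.
Path Plant→v3→City (+1); total 3.
Path Plant→v4→City (+1); total 4.
Path Plant→v5→City (+1); total 5.
No residual Plant→City path; max flow = 5.
Certifying cut of size 5: {Plant→City, Plant→v1, Plant→v3, Plant→v4, Plant→v5}.

5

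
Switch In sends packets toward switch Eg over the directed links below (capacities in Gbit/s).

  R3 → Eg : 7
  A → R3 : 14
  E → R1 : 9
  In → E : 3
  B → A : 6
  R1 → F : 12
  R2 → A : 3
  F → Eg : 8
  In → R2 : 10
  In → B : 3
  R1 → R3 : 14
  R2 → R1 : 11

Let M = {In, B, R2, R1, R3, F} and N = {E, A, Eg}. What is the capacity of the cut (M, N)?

27

Edges leaving {In, B, R2, R1, R3, F}: In→E (3), B→A (6), R2→A (3), R3→Eg (7), F→Eg (8).
Cut capacity = 3 + 6 + 3 + 7 + 8 = 27.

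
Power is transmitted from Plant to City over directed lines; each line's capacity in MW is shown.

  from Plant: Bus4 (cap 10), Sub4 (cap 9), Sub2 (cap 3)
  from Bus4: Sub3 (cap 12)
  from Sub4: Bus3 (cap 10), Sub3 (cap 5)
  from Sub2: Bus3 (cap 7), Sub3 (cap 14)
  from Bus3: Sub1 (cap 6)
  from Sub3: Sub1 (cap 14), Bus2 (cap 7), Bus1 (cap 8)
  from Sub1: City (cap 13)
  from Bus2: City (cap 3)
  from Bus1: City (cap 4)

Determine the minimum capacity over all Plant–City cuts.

20

Augment Plant→Bus4→Sub3→Sub1→City: bottleneck 10, flow now 10.
Augment Plant→Sub4→Bus3→Sub1→City: bottleneck 3, flow now 13.
Augment Plant→Sub4→Sub3→Bus2→City: bottleneck 3, flow now 16.
Augment Plant→Sub4→Sub3→Bus1→City: bottleneck 2, flow now 18.
Augment Plant→Sub2→Sub3→Bus1→City: bottleneck 2, flow now 20.
No augmenting path remains; maximum flow = 20.
By max-flow min-cut, the minimum cut capacity equals the max flow.
In the residual graph, reachable from Plant: {Plant, Bus4, Sub4, Sub2, Bus3, Sub3, Sub1, Bus2, Bus1}.
Min-cut edges: Sub1→City (13), Bus2→City (3), Bus1→City (4); capacity 13 + 3 + 4 = 20.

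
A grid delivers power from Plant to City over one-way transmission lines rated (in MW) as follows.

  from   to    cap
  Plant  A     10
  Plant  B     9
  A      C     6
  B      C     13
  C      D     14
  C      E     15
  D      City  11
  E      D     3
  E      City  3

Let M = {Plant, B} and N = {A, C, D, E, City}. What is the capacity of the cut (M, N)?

23

Edges leaving {Plant, B}: Plant→A (10), B→C (13).
Cut capacity = 10 + 13 = 23.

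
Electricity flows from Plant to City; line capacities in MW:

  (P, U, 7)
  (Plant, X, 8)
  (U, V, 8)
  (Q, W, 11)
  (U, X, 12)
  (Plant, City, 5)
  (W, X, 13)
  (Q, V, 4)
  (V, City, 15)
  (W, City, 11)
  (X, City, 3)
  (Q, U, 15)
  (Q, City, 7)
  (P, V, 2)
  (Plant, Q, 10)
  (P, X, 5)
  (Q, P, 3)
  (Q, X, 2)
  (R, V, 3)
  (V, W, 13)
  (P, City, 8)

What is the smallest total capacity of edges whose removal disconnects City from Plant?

18

Augment Plant→City: bottleneck 5, flow now 5.
Augment Plant→Q→City: bottleneck 7, flow now 12.
Augment Plant→X→City: bottleneck 3, flow now 15.
Augment Plant→Q→P→City: bottleneck 3, flow now 18.
No augmenting path remains; maximum flow = 18.
By max-flow min-cut, the minimum cut capacity equals the max flow.
In the residual graph, reachable from Plant: {Plant, X}.
Min-cut edges: Plant→Q (10), Plant→City (5), X→City (3); capacity 10 + 5 + 3 = 18.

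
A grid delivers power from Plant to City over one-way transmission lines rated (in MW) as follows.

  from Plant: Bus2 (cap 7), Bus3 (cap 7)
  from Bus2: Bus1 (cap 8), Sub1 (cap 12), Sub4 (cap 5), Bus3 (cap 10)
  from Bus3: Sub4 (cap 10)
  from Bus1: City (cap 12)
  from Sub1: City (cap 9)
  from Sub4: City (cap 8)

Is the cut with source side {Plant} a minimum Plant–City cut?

Given cut capacity: 7 + 7 = 14.
Augment Plant→Bus2→Bus1→City: bottleneck 7, flow now 7.
Augment Plant→Bus3→Sub4→City: bottleneck 7, flow now 14.
No augmenting path remains; maximum flow = 14.
Cut capacity 14 equals the max flow, so it is a minimum cut.

Yes — it is a minimum cut (capacity 14).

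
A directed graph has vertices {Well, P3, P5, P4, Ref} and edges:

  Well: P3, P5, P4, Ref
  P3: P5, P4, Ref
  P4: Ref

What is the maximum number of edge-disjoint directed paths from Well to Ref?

3

Assign every edge capacity 1; by Menger, the answer equals the max flow.
Path Well→Ref (+1); total 1.
Path Well→P3→Ref (+1); total 2.
Path Well→P4→Ref (+1); total 3.
No residual Well→Ref path; max flow = 3.
Certifying cut of size 3: {Well→P3, Well→P4, Well→Ref}.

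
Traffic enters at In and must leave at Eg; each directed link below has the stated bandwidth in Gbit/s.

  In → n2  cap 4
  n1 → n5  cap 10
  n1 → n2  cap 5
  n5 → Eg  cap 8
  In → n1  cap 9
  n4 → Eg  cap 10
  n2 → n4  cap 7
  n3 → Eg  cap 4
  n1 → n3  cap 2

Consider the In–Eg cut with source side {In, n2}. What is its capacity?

Edges leaving {In, n2}: In→n1 (9), n2→n4 (7).
Cut capacity = 9 + 7 = 16.

16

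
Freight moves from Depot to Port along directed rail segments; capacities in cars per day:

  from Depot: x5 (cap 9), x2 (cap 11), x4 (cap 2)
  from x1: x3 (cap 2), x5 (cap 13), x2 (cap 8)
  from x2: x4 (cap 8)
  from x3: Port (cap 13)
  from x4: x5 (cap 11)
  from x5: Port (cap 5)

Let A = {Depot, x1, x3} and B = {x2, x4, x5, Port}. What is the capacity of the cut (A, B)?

Edges leaving {Depot, x1, x3}: Depot→x2 (11), Depot→x4 (2), Depot→x5 (9), x1→x2 (8), x1→x5 (13), x3→Port (13).
Cut capacity = 11 + 2 + 9 + 8 + 13 + 13 = 56.

56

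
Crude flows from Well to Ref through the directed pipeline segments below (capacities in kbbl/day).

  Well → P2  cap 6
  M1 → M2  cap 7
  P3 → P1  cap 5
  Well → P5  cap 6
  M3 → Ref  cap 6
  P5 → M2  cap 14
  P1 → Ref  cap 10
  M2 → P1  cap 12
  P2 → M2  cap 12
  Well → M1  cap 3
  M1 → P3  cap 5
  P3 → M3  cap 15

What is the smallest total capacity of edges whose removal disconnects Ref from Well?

Augment Well→P2→M2→P1→Ref: bottleneck 6, flow now 6.
Augment Well→M1→M2→P1→Ref: bottleneck 3, flow now 9.
Augment Well→P5→M2→P1→Ref: bottleneck 1, flow now 10.
Augment Well→P5→M2→M1→P3→M3→Ref: bottleneck 3, flow now 13. (uses reverse residual edge)
No augmenting path remains; maximum flow = 13.
By max-flow min-cut, the minimum cut capacity equals the max flow.
In the residual graph, reachable from Well: {Well, P2, P5, M2, P1}.
Min-cut edges: Well→M1 (3), P1→Ref (10); capacity 3 + 10 = 13.

13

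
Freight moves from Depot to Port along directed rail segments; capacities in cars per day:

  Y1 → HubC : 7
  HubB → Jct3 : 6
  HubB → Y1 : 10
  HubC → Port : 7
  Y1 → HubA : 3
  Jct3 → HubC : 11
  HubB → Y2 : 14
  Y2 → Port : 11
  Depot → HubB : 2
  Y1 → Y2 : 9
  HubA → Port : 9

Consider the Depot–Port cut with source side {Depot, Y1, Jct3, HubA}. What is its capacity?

Edges leaving {Depot, Y1, Jct3, HubA}: Depot→HubB (2), Y1→HubC (7), Y1→Y2 (9), Jct3→HubC (11), HubA→Port (9).
Cut capacity = 2 + 7 + 9 + 11 + 9 = 38.

38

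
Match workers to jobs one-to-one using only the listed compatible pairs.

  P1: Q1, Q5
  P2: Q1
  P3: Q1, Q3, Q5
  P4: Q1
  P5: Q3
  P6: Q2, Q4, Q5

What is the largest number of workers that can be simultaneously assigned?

4

Unit-capacity flow: source→left, listed edges, right→sink; max matching = max flow.
Augmenting path P1→Q1 (+1); matched 1.
Augmenting path P3→Q3 (+1); matched 2.
Augmenting path P6→Q2 (+1); matched 3.
Augmenting path P2→Q1→P1→Q5 (+1); matched 4.
No augmenting path remains; maximum matching = 4.
König certificate: {P6, Q1, Q3, Q5} is a vertex cover of size 4 (every listed pair touches it), so no matching can be larger.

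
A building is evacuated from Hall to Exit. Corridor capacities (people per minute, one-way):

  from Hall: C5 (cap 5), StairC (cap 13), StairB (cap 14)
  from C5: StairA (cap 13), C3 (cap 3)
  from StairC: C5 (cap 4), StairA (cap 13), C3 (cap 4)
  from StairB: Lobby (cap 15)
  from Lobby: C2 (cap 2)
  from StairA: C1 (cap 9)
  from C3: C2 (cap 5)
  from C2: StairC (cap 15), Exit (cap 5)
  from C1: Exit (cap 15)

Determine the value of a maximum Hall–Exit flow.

14

Augment Hall→C5→StairA→C1→Exit: bottleneck 5, flow now 5.
Augment Hall→StairC→StairA→C1→Exit: bottleneck 4, flow now 9.
Augment Hall→StairC→C3→C2→Exit: bottleneck 4, flow now 13.
Augment Hall→StairB→Lobby→C2→Exit: bottleneck 1, flow now 14.
No augmenting path remains; maximum flow = 14.
In the residual graph, reachable from Hall: {Hall, C5, StairC, StairB, Lobby, StairA, C3, C2}.
Min-cut edges: StairA→C1 (9), C2→Exit (5); capacity 9 + 5 = 14.
This cut is saturated, so no flow can exceed 14.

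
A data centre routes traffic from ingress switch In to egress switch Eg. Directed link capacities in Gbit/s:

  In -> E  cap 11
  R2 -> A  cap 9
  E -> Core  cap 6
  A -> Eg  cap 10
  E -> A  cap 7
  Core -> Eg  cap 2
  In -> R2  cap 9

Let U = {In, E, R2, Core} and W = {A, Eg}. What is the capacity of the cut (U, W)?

18

Edges leaving {In, E, R2, Core}: E→A (7), R2→A (9), Core→Eg (2).
Cut capacity = 7 + 9 + 2 = 18.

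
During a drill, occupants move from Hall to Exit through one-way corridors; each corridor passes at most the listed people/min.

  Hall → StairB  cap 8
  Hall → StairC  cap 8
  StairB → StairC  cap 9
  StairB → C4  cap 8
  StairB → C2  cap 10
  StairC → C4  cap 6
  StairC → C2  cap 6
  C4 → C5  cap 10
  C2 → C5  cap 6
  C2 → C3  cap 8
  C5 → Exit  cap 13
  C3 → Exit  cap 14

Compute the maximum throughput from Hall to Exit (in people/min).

Augment Hall→StairB→C4→C5→Exit: bottleneck 8, flow now 8.
Augment Hall→StairC→C4→C5→Exit: bottleneck 2, flow now 10.
Augment Hall→StairC→C2→C5→Exit: bottleneck 3, flow now 13.
Augment Hall→StairC→C2→C3→Exit: bottleneck 3, flow now 16.
No augmenting path remains; maximum flow = 16.
In the residual graph, reachable from Hall: {Hall}.
Min-cut edges: Hall→StairB (8), Hall→StairC (8); capacity 8 + 8 = 16.
This cut is saturated, so no flow can exceed 16.

16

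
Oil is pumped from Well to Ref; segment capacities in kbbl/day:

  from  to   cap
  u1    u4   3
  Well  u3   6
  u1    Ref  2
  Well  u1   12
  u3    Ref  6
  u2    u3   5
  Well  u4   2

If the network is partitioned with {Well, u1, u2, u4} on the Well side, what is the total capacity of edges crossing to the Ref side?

Edges leaving {Well, u1, u2, u4}: Well→u3 (6), u1→Ref (2), u2→u3 (5).
Cut capacity = 6 + 2 + 5 = 13.

13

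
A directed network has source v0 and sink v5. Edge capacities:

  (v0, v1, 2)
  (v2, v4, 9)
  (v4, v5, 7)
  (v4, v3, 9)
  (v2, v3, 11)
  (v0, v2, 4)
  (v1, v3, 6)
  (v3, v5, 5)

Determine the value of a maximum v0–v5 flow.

6

Augment v0→v1→v3→v5: bottleneck 2, flow now 2.
Augment v0→v2→v3→v5: bottleneck 3, flow now 5.
Augment v0→v2→v4→v5: bottleneck 1, flow now 6.
No augmenting path remains; maximum flow = 6.
In the residual graph, reachable from v0: {v0}.
Min-cut edges: v0→v1 (2), v0→v2 (4); capacity 2 + 4 = 6.
This cut is saturated, so no flow can exceed 6.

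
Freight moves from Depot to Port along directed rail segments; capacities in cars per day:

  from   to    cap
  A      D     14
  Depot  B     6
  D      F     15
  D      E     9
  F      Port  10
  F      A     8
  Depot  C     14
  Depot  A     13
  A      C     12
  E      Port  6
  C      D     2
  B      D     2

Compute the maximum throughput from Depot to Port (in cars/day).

Augment Depot→A→D→E→Port: bottleneck 6, flow now 6.
Augment Depot→A→D→F→Port: bottleneck 7, flow now 13.
Augment Depot→B→D→F→Port: bottleneck 2, flow now 15.
Augment Depot→C→D→F→Port: bottleneck 1, flow now 16.
No augmenting path remains; maximum flow = 16.
In the residual graph, reachable from Depot: {Depot, A, B, C, D, E, F}.
Min-cut edges: E→Port (6), F→Port (10); capacity 6 + 10 = 16.
This cut is saturated, so no flow can exceed 16.

16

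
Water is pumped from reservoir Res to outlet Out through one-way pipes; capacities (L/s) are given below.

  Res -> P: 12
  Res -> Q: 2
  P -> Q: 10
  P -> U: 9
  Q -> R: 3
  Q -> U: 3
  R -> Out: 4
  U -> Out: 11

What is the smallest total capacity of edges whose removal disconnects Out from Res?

Augment Res→P→U→Out: bottleneck 9, flow now 9.
Augment Res→Q→R→Out: bottleneck 2, flow now 11.
Augment Res→P→Q→R→Out: bottleneck 1, flow now 12.
Augment Res→P→Q→U→Out: bottleneck 2, flow now 14.
No augmenting path remains; maximum flow = 14.
By max-flow min-cut, the minimum cut capacity equals the max flow.
In the residual graph, reachable from Res: {Res}.
Min-cut edges: Res→P (12), Res→Q (2); capacity 12 + 2 = 14.

14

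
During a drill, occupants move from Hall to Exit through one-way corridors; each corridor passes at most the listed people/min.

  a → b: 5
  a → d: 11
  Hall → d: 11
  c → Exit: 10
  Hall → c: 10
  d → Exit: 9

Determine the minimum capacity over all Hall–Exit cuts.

Augment Hall→c→Exit: bottleneck 10, flow now 10.
Augment Hall→d→Exit: bottleneck 9, flow now 19.
No augmenting path remains; maximum flow = 19.
By max-flow min-cut, the minimum cut capacity equals the max flow.
In the residual graph, reachable from Hall: {Hall, d}.
Min-cut edges: Hall→c (10), d→Exit (9); capacity 10 + 9 = 19.

19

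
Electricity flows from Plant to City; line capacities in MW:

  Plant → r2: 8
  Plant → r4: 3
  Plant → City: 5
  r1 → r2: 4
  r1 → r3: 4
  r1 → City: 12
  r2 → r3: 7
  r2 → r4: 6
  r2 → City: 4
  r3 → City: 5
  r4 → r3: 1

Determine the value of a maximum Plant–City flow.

Augment Plant→City: bottleneck 5, flow now 5.
Augment Plant→r2→City: bottleneck 4, flow now 9.
Augment Plant→r2→r3→City: bottleneck 4, flow now 13.
Augment Plant→r4→r3→City: bottleneck 1, flow now 14.
No augmenting path remains; maximum flow = 14.
In the residual graph, reachable from Plant: {Plant, r4}.
Min-cut edges: Plant→r2 (8), Plant→City (5), r4→r3 (1); capacity 8 + 5 + 1 = 14.
This cut is saturated, so no flow can exceed 14.

14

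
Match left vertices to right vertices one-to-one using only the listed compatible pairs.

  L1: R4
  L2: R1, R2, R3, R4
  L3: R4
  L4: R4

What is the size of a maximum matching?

Unit-capacity flow: source→left, listed edges, right→sink; max matching = max flow.
Augmenting path L1→R4 (+1); matched 1.
Augmenting path L2→R1 (+1); matched 2.
No augmenting path remains; maximum matching = 2.
König certificate: {L2, R4} is a vertex cover of size 2 (every listed pair touches it), so no matching can be larger.

2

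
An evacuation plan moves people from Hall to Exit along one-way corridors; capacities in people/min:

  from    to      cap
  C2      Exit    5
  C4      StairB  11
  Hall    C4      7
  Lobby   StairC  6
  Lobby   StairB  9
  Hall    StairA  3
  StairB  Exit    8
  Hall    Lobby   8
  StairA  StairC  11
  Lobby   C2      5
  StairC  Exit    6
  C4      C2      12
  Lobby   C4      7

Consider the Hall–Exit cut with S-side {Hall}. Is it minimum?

Yes — it is a minimum cut (capacity 18).

Given cut capacity: 7 + 3 + 8 = 18.
Augment Hall→C4→StairB→Exit: bottleneck 7, flow now 7.
Augment Hall→StairA→StairC→Exit: bottleneck 3, flow now 10.
Augment Hall→Lobby→StairB→Exit: bottleneck 1, flow now 11.
Augment Hall→Lobby→StairC→Exit: bottleneck 3, flow now 14.
Augment Hall→Lobby→C2→Exit: bottleneck 4, flow now 18.
No augmenting path remains; maximum flow = 18.
Cut capacity 18 equals the max flow, so it is a minimum cut.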